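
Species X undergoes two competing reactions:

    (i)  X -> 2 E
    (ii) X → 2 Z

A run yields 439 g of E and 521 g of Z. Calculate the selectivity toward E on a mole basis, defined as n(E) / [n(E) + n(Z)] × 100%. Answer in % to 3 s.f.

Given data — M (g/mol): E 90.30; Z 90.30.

n(E) = 439 / 90.30 = 4.862 mol
n(Z) = 521 / 90.30 = 5.770 mol
selectivity = 4.862/(4.862+5.770) × 100 = 45.73 %

45.7 %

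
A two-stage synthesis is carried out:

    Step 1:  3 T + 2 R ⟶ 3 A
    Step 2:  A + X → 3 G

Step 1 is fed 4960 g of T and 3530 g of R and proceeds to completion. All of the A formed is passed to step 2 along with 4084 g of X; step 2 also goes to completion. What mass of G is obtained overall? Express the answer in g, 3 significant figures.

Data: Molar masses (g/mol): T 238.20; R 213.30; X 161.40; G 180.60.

11300 g

Step 1:
n(T) = 4960 / 238.20 = 20.82 mol
n(R) = 3530 / 213.30 = 16.55 mol
n/ν for T = 20.82/3 = 6.940
n/ν for R = 16.55/2 = 8.275
Smallest n/ν is T → limiting reagent.
n(A) produced = (3/3) × 20.82 = 20.82 mol
Step 2:
n(A) available = 20.82 mol
n(X) = 4084 / 161.40 = 25.30 mol
n/ν for A = 20.82/1 = 20.82
n/ν for X = 25.30/1 = 25.30
Smallest n/ν is A → limiting reagent.
n(G) = (3/1) × 20.82 = 62.46 mol
mass = 62.46 × 180.60 = 11280 g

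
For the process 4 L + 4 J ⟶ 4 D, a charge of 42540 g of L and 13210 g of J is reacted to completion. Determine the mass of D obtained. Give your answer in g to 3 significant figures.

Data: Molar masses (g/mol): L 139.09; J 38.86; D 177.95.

n(L) = 42540 / 139.09 = 305.8 mol
n(J) = 13210 / 38.86 = 339.9 mol
n/ν for L = 305.8/4 = 76.45
n/ν for J = 339.9/4 = 84.98
Smallest n/ν is L → limiting reagent.
n(D) = (4/4) × 305.8 = 305.8 mol
mass = 305.8 × 177.95 = 54420 g

54400 g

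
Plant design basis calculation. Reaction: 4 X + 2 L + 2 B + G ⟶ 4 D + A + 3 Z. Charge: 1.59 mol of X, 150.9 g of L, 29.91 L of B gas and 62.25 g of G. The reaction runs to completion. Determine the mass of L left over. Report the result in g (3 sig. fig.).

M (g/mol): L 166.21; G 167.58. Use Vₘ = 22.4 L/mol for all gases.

n(X) = 1.590 mol
n(L) = 150.9 / 166.21 = 0.9079 mol
n(B) = 29.91 / 22.4 = 1.335 mol
n(G) = 62.25 / 167.58 = 0.3715 mol
n/ν for X = 1.590/4 = 0.3975
n/ν for L = 0.9079/2 = 0.4540
n/ν for B = 1.335/2 = 0.6675
n/ν for G = 0.3715/1 = 0.3715
Smallest n/ν is G → limiting reagent.
L consumed = (2/1) × 0.3715 = 0.7430 mol
L remaining = 0.9079 − 0.7430 = 0.1649 mol
mass = 0.1649 × 166.21 = 27.41 g

27.4 g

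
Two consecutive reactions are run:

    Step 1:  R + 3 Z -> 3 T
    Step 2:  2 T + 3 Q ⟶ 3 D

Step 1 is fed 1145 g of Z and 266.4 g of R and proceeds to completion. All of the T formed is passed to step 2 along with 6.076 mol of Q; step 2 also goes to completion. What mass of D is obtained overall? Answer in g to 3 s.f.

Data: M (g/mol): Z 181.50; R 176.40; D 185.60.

Step 1:
n(Z) = 1145 / 181.50 = 6.309 mol
n(R) = 266.4 / 176.40 = 1.510 mol
n/ν → Z: 2.103, R: 1.510; R is limiting.
n(T) produced = (3/1) × 1.510 = 4.530 mol
Step 2:
n(T) available = 4.530 mol
n(Q) = 6.076 mol
n/ν → T: 2.265, Q: 2.025; Q is limiting.
n(D) = (3/3) × 6.076 = 6.076 mol
mass = 6.076 × 185.60 = 1128 g

1130 g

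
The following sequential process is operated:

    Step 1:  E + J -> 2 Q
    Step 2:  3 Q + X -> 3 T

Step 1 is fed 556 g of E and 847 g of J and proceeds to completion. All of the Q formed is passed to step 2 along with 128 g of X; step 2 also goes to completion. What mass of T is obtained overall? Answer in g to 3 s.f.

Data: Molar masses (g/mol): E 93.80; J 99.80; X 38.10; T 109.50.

1100 g

Step 1:
n(E) = 556.0 / 93.80 = 5.928 mol
n(J) = 847.0 / 99.80 = 8.487 mol
n/ν → E: 5.928, J: 8.487; E is limiting.
n(Q) produced = (2/1) × 5.928 = 11.86 mol
Step 2:
n(Q) available = 11.86 mol
n(X) = 128.0 / 38.10 = 3.360 mol
n/ν → Q: 3.953, X: 3.360; X is limiting.
n(T) = (3/1) × 3.360 = 10.08 mol
mass = 10.08 × 109.50 = 1104 g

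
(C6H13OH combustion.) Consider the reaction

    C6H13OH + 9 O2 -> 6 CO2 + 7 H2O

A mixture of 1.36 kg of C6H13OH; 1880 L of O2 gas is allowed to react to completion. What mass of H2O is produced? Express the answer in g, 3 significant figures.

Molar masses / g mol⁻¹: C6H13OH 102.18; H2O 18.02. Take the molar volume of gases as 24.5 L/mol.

n(C6H13OH) = 1.360×1000 / 102.18 = 13.31 mol
n(O2) = 1880 / 24.5 = 76.73 mol
n/ν for C6H13OH = 13.31/1 = 13.31
n/ν for O2 = 76.73/9 = 8.526
Smallest n/ν is O2 → limiting reagent.
n(H2O) = (7/9) × 76.73 = 59.68 mol
mass = 59.68 × 18.02 = 1075 g

1080 g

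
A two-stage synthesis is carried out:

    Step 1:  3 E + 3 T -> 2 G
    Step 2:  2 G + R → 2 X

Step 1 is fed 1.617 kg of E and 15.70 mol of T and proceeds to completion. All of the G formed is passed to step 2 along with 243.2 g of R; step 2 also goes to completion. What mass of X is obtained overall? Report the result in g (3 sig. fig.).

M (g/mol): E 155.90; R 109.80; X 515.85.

2290 g

Step 1:
n(E) = 1.617×1000 / 155.90 = 10.37 mol
n(T) = 15.70 mol
n/ν → E: 3.457, T: 5.233; E is limiting.
n(G) produced = (2/3) × 10.37 = 6.913 mol
Step 2:
n(G) available = 6.913 mol
n(R) = 243.2 / 109.80 = 2.215 mol
n/ν → G: 3.457, R: 2.215; R is limiting.
n(X) = (2/1) × 2.215 = 4.430 mol
mass = 4.430 × 515.85 = 2285 g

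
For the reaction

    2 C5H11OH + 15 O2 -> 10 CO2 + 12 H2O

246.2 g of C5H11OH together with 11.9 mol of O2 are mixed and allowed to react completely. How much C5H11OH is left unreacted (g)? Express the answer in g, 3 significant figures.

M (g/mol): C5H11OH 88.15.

106 g

n(C5H11OH) = 246.2 / 88.15 = 2.793 mol
n(O2) = 11.90 mol
n/ν for C5H11OH = 2.793/2 = 1.397
n/ν for O2 = 11.90/15 = 0.7933
Smallest n/ν is O2 → limiting reagent.
C5H11OH consumed = (2/15) × 11.90 = 1.587 mol
C5H11OH remaining = 2.793 − 1.587 = 1.206 mol
mass = 1.206 × 88.15 = 106.3 g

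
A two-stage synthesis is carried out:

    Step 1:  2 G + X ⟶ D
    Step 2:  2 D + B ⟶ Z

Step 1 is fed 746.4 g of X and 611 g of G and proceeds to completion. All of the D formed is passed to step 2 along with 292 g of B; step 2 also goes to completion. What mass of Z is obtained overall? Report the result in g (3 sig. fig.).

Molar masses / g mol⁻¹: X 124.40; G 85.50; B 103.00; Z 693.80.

1240 g

Step 1:
n(X) = 746.4 / 124.40 = 6.000 mol
n(G) = 611.0 / 85.50 = 7.146 mol
n/ν for X = 6.000/1 = 6.000
n/ν for G = 7.146/2 = 3.573
Smallest n/ν is G → limiting reagent.
n(D) produced = (1/2) × 7.146 = 3.573 mol
Step 2:
n(D) available = 3.573 mol
n(B) = 292.0 / 103.00 = 2.835 mol
n/ν for D = 3.573/2 = 1.787
n/ν for B = 2.835/1 = 2.835
Smallest n/ν is D → limiting reagent.
n(Z) = (1/2) × 3.573 = 1.787 mol
mass = 1.787 × 693.80 = 1240 g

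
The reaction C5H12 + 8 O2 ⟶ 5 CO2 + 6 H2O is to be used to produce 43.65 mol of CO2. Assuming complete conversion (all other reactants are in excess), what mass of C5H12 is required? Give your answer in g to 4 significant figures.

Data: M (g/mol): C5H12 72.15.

629.9 g

n(CO2) = 43.65 mol
n(C5H12) = (1/5) × 43.65 = 8.730 mol
mass = 8.730 × 72.15 = 629.9 g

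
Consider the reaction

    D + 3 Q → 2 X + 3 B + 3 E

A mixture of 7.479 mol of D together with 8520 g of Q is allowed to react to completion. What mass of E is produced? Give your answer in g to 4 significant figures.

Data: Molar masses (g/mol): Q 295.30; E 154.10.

3458 g

n(D) = 7.479 mol
n(Q) = 8520 / 295.30 = 28.85 mol
n/ν for D = 7.479/1 = 7.479
n/ν for Q = 28.85/3 = 9.617
Smallest n/ν is D → limiting reagent.
n(E) = (3/1) × 7.479 = 22.44 mol
mass = 22.44 × 154.10 = 3458 g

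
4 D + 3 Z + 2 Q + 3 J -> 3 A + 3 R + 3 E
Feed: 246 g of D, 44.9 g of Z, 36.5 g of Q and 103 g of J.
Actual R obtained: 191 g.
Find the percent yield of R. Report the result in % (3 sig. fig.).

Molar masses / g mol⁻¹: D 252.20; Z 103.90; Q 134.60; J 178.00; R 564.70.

n(D) = 246.0 / 252.20 = 0.9754 mol
n(Z) = 44.90 / 103.90 = 0.4321 mol
n(Q) = 36.50 / 134.60 = 0.2712 mol
n(J) = 103.0 / 178.00 = 0.5787 mol
n/ν for D = 0.9754/4 = 0.2439
n/ν for Z = 0.4321/3 = 0.1440
n/ν for Q = 0.2712/2 = 0.1356
n/ν for J = 0.5787/3 = 0.1929
Smallest n/ν is Q → limiting reagent.
theoretical n(R) = (3/2) × 0.2712 = 0.4068 mol → 229.7 g
% yield = 191 / 229.7 × 100 = 83.15 %

83.2 %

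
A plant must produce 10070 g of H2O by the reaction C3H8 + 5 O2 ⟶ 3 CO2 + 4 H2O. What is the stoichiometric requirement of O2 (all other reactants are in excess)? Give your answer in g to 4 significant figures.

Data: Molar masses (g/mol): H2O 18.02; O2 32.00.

n(H2O) = 10070 / 18.02 = 558.8 mol
n(O2) = (5/4) × 558.8 = 698.5 mol
mass = 698.5 × 32.00 = 22350 g

22350 g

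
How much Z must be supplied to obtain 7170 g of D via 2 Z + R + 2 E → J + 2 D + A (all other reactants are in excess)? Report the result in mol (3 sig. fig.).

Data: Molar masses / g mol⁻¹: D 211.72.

33.9 mol

n(D) = 7170 / 211.72 = 33.87 mol
n(Z) = (2/2) × 33.87 = 33.87 mol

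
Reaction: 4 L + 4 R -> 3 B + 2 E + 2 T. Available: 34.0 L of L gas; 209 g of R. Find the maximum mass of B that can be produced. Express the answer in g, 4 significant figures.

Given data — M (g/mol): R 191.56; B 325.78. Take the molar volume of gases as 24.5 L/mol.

n(L) = 34.00 / 24.5 = 1.388 mol
n(R) = 209.0 / 191.56 = 1.091 mol
n/ν → L: 0.3470, R: 0.2728; R is limiting.
n(B) = (3/4) × 1.091 = 0.8183 mol
mass = 0.8183 × 325.78 = 266.6 g

266.6 g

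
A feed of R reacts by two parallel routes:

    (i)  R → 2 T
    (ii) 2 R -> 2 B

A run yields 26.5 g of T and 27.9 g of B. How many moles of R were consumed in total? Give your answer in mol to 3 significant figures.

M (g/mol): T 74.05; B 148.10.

n(T) = 26.5 / 74.05 = 0.3579 mol
n(B) = 27.9 / 148.10 = 0.1884 mol
n(R) via (i) = (1/2)×0.3579 = 0.1790 mol
n(R) via (ii) = (2/2)×0.1884 = 0.1884 mol
total n(R) = 0.1790 + 0.1884 = 0.3674 mol

0.367 mol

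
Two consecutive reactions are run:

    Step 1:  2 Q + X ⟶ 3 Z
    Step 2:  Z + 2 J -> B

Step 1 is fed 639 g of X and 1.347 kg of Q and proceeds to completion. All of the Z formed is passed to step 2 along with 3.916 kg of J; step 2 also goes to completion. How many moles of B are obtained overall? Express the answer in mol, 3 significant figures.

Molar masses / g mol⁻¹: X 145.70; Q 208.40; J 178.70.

Step 1:
n(X) = 639.0 / 145.70 = 4.386 mol
n(Q) = 1.347×1000 / 208.40 = 6.464 mol
n/ν → X: 4.386, Q: 3.232; Q is limiting.
n(Z) produced = (3/2) × 6.464 = 9.696 mol
Step 2:
n(Z) available = 9.696 mol
n(J) = 3.916×1000 / 178.70 = 21.91 mol
n/ν → Z: 9.696, J: 10.96; Z is limiting.
n(B) = (1/1) × 9.696 = 9.696 mol

9.70 mol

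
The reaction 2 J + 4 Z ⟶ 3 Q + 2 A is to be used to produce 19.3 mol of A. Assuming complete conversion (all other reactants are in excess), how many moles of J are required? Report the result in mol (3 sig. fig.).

n(A) = 19.30 mol
n(J) = (2/2) × 19.30 = 19.30 mol

19.3 mol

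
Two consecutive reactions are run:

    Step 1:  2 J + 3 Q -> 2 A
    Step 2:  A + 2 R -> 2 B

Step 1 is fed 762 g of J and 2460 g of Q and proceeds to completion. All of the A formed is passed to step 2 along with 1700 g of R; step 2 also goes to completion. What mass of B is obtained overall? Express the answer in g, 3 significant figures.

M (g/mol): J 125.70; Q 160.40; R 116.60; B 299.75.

Step 1:
n(J) = 762.0 / 125.70 = 6.062 mol
n(Q) = 2460 / 160.40 = 15.34 mol
n/ν → J: 3.031, Q: 5.113; J is limiting.
n(A) produced = (2/2) × 6.062 = 6.062 mol
Step 2:
n(A) available = 6.062 mol
n(R) = 1700 / 116.60 = 14.58 mol
n/ν → A: 6.062, R: 7.290; A is limiting.
n(B) = (2/1) × 6.062 = 12.12 mol
mass = 12.12 × 299.75 = 3633 g

3630 g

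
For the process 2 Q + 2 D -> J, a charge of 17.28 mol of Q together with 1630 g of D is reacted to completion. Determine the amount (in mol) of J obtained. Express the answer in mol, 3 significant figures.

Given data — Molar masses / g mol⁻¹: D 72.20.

8.64 mol

n(Q) = 17.28 mol
n(D) = 1630 / 72.20 = 22.58 mol
n/ν for Q = 17.28/2 = 8.640
n/ν for D = 22.58/2 = 11.29
Smallest n/ν is Q → limiting reagent.
n(J) = (1/2) × 17.28 = 8.640 mol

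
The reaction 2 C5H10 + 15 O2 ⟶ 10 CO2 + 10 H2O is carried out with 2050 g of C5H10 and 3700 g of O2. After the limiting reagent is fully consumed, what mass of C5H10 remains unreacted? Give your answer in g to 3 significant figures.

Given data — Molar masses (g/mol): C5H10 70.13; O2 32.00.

969 g

n(C5H10) = 2050 / 70.13 = 29.23 mol
n(O2) = 3700 / 32.00 = 115.6 mol
n/ν for C5H10 = 29.23/2 = 14.62
n/ν for O2 = 115.6/15 = 7.707
Smallest n/ν is O2 → limiting reagent.
C5H10 consumed = (2/15) × 115.6 = 15.41 mol
C5H10 remaining = 29.23 − 15.41 = 13.82 mol
mass = 13.82 × 70.13 = 969.2 g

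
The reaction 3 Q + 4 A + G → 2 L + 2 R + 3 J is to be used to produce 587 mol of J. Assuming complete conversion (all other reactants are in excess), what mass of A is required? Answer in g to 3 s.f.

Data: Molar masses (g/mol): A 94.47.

n(J) = 587.0 mol
n(A) = (4/3) × 587.0 = 782.7 mol
mass = 782.7 × 94.47 = 73940 g

73900 g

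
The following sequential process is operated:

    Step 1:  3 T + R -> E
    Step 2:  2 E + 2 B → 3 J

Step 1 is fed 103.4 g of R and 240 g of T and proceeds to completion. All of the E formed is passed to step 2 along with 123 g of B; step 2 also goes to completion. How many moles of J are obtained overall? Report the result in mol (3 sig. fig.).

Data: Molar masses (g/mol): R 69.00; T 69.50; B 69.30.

Step 1:
n(R) = 103.4 / 69.00 = 1.499 mol
n(T) = 240.0 / 69.50 = 3.453 mol
n/ν for R = 1.499/1 = 1.499
n/ν for T = 3.453/3 = 1.151
Smallest n/ν is T → limiting reagent.
n(E) produced = (1/3) × 3.453 = 1.151 mol
Step 2:
n(E) available = 1.151 mol
n(B) = 123.0 / 69.30 = 1.775 mol
n/ν for E = 1.151/2 = 0.5755
n/ν for B = 1.775/2 = 0.8875
Smallest n/ν is E → limiting reagent.
n(J) = (3/2) × 1.151 = 1.727 mol

1.73 mol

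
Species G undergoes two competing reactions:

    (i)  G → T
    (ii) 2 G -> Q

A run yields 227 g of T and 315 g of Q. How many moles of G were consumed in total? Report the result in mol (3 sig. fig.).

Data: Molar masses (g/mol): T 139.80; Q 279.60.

3.88 mol

n(T) = 227 / 139.80 = 1.624 mol
n(Q) = 315 / 279.60 = 1.127 mol
n(G) via (i) = (1/1)×1.624 = 1.624 mol
n(G) via (ii) = (2/1)×1.127 = 2.254 mol
total n(G) = 1.624 + 2.254 = 3.878 mol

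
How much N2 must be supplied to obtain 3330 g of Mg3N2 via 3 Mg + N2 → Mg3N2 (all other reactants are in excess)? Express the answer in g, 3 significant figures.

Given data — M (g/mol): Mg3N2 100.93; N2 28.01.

924 g

n(Mg3N2) = 3330 / 100.93 = 32.99 mol
n(N2) = (1/1) × 32.99 = 32.99 mol
mass = 32.99 × 28.01 = 924.0 g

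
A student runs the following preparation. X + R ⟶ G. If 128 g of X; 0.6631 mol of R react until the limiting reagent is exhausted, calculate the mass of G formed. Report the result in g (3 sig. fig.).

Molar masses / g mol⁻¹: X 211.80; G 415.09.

251 g

n(X) = 128.0 / 211.80 = 0.6043 mol
n(R) = 0.6631 mol
n/ν for X = 0.6043/1 = 0.6043
n/ν for R = 0.6631/1 = 0.6631
Smallest n/ν is X → limiting reagent.
n(G) = (1/1) × 0.6043 = 0.6043 mol
mass = 0.6043 × 415.09 = 250.8 g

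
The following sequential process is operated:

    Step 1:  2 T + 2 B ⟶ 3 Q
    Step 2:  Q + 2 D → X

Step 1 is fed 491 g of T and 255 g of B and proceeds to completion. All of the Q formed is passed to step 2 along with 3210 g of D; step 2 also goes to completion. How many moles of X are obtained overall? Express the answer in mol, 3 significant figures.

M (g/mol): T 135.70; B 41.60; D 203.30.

5.43 mol

Step 1:
n(T) = 491.0 / 135.70 = 3.618 mol
n(B) = 255.0 / 41.60 = 6.130 mol
n/ν for T = 3.618/2 = 1.809
n/ν for B = 6.130/2 = 3.065
Smallest n/ν is T → limiting reagent.
n(Q) produced = (3/2) × 3.618 = 5.427 mol
Step 2:
n(Q) available = 5.427 mol
n(D) = 3210 / 203.30 = 15.79 mol
n/ν for Q = 5.427/1 = 5.427
n/ν for D = 15.79/2 = 7.895
Smallest n/ν is Q → limiting reagent.
n(X) = (1/1) × 5.427 = 5.427 mol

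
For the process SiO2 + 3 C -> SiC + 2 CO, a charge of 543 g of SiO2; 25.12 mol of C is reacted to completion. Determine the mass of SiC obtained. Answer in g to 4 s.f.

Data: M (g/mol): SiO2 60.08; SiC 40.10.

n(SiO2) = 543.0 / 60.08 = 9.038 mol
n(C) = 25.12 mol
n/ν → SiO2: 9.038, C: 8.373; C is limiting.
n(SiC) = (1/3) × 25.12 = 8.373 mol
mass = 8.373 × 40.10 = 335.8 g

335.8 g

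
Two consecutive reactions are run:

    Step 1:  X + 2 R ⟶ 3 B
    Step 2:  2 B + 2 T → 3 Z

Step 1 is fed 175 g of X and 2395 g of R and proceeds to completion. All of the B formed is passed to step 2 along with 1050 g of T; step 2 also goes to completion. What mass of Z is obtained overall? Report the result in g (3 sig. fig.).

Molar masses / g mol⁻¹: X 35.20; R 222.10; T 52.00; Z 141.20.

Step 1:
n(X) = 175.0 / 35.20 = 4.972 mol
n(R) = 2395 / 222.10 = 10.78 mol
n/ν for X = 4.972/1 = 4.972
n/ν for R = 10.78/2 = 5.390
Smallest n/ν is X → limiting reagent.
n(B) produced = (3/1) × 4.972 = 14.92 mol
Step 2:
n(B) available = 14.92 mol
n(T) = 1050 / 52.00 = 20.19 mol
n/ν for B = 14.92/2 = 7.460
n/ν for T = 20.19/2 = 10.10
Smallest n/ν is B → limiting reagent.
n(Z) = (3/2) × 14.92 = 22.38 mol
mass = 22.38 × 141.20 = 3160 g

3160 g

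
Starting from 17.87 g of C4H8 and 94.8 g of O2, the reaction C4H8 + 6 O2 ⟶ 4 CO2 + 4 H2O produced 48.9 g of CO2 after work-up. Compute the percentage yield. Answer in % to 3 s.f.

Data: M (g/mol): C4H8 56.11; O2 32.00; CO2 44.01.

n(C4H8) = 17.87 / 56.11 = 0.3185 mol
n(O2) = 94.80 / 32.00 = 2.963 mol
n/ν for C4H8 = 0.3185/1 = 0.3185
n/ν for O2 = 2.963/6 = 0.4938
Smallest n/ν is C4H8 → limiting reagent.
theoretical n(CO2) = (4/1) × 0.3185 = 1.274 mol → 56.07 g
% yield = 48.9 / 56.07 × 100 = 87.21 %

87.2 %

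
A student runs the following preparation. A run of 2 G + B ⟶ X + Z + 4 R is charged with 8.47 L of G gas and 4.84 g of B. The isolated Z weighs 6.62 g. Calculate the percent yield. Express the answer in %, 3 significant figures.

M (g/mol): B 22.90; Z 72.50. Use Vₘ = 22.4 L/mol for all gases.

n(G) = 8.470 / 22.4 = 0.3781 mol
n(B) = 4.840 / 22.90 = 0.2114 mol
n/ν → G: 0.1891, B: 0.2114; G is limiting.
theoretical n(Z) = (1/2) × 0.3781 = 0.1891 mol → 13.71 g
% yield = 6.62 / 13.71 × 100 = 48.29 %

48.3 %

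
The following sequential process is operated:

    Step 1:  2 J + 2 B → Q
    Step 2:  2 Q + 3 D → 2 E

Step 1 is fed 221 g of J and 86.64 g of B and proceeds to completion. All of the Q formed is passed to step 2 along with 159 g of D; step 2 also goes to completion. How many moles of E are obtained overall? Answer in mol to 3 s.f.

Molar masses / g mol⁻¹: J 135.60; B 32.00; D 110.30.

Step 1:
n(J) = 221.0 / 135.60 = 1.630 mol
n(B) = 86.64 / 32.00 = 2.708 mol
n/ν for J = 1.630/2 = 0.8150
n/ν for B = 2.708/2 = 1.354
Smallest n/ν is J → limiting reagent.
n(Q) produced = (1/2) × 1.630 = 0.8150 mol
Step 2:
n(Q) available = 0.8150 mol
n(D) = 159.0 / 110.30 = 1.442 mol
n/ν for Q = 0.8150/2 = 0.4075
n/ν for D = 1.442/3 = 0.4807
Smallest n/ν is Q → limiting reagent.
n(E) = (2/2) × 0.8150 = 0.8150 mol

0.815 mol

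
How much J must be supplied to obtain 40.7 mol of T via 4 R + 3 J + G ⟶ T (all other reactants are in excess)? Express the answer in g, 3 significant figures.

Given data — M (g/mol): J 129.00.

n(T) = 40.70 mol
n(J) = (3/1) × 40.70 = 122.1 mol
mass = 122.1 × 129.00 = 15750 g

15800 g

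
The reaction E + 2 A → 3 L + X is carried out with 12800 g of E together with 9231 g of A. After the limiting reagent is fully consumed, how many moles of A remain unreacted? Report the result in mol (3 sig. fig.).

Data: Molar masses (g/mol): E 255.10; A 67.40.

n(E) = 12800 / 255.10 = 50.18 mol
n(A) = 9231 / 67.40 = 137.0 mol
n/ν → E: 50.18, A: 68.50; E is limiting.
A consumed = (2/1) × 50.18 = 100.4 mol
A remaining = 137.0 − 100.4 = 36.60 mol

36.6 mol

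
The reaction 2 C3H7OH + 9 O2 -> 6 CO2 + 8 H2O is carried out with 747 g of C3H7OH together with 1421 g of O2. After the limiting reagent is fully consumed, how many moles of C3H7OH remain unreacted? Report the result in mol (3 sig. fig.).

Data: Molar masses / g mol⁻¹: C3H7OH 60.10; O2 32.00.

n(C3H7OH) = 747.0 / 60.10 = 12.43 mol
n(O2) = 1421 / 32.00 = 44.41 mol
n/ν → C3H7OH: 6.215, O2: 4.934; O2 is limiting.
C3H7OH consumed = (2/9) × 44.41 = 9.869 mol
C3H7OH remaining = 12.43 − 9.869 = 2.561 mol

2.56 mol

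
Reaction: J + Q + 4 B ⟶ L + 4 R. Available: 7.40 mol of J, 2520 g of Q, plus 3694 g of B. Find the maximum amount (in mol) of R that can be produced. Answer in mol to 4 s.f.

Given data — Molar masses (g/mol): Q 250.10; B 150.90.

n(J) = 7.400 mol
n(Q) = 2520 / 250.10 = 10.08 mol
n(B) = 3694 / 150.90 = 24.48 mol
n/ν for J = 7.400/1 = 7.400
n/ν for Q = 10.08/1 = 10.08
n/ν for B = 24.48/4 = 6.120
Smallest n/ν is B → limiting reagent.
n(R) = (4/4) × 24.48 = 24.48 mol

24.48 mol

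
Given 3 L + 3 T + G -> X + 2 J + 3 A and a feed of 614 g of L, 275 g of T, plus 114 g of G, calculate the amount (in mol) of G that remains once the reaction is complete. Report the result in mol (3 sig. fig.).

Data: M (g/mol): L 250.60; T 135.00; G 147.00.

n(L) = 614.0 / 250.60 = 2.450 mol
n(T) = 275.0 / 135.00 = 2.037 mol
n(G) = 114.0 / 147.00 = 0.7755 mol
n/ν → L: 0.8167, T: 0.6790, G: 0.7755; T is limiting.
G consumed = (1/3) × 2.037 = 0.6790 mol
G remaining = 0.7755 − 0.6790 = 0.09650 mol

0.0965 mol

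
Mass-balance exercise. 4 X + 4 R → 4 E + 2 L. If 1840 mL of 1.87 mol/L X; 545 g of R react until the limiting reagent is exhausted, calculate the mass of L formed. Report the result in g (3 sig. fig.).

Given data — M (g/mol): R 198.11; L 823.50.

1130 g

n(X) = 1.87 × 1840/1000 = 3.441 mol
n(R) = 545.0 / 198.11 = 2.751 mol
n/ν → X: 0.8603, R: 0.6878; R is limiting.
n(L) = (2/4) × 2.751 = 1.376 mol
mass = 1.376 × 823.50 = 1133 g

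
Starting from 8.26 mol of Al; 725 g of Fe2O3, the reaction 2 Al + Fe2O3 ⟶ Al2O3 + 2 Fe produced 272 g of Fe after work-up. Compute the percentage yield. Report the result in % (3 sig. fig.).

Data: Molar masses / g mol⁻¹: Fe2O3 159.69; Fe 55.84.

n(Al) = 8.260 mol
n(Fe2O3) = 725.0 / 159.69 = 4.540 mol
n/ν for Al = 8.260/2 = 4.130
n/ν for Fe2O3 = 4.540/1 = 4.540
Smallest n/ν is Al → limiting reagent.
theoretical n(Fe) = (2/2) × 8.260 = 8.260 mol → 461.2 g
% yield = 272 / 461.2 × 100 = 58.98 %

59.0 %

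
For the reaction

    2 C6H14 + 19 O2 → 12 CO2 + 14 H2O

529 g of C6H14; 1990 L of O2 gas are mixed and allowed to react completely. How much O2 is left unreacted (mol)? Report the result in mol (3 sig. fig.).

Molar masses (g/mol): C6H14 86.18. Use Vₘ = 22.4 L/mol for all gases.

30.5 mol

n(C6H14) = 529.0 / 86.18 = 6.138 mol
n(O2) = 1990 / 22.4 = 88.84 mol
n/ν for C6H14 = 6.138/2 = 3.069
n/ν for O2 = 88.84/19 = 4.676
Smallest n/ν is C6H14 → limiting reagent.
O2 consumed = (19/2) × 6.138 = 58.31 mol
O2 remaining = 88.84 − 58.31 = 30.53 mol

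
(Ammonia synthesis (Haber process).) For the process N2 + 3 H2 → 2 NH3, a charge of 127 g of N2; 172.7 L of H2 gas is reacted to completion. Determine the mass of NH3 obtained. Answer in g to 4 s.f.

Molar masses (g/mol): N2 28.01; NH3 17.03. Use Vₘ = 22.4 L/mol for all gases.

n(N2) = 127.0 / 28.01 = 4.534 mol
n(H2) = 172.7 / 22.4 = 7.710 mol
n/ν for N2 = 4.534/1 = 4.534
n/ν for H2 = 7.710/3 = 2.570
Smallest n/ν is H2 → limiting reagent.
n(NH3) = (2/3) × 7.710 = 5.140 mol
mass = 5.140 × 17.03 = 87.53 g

87.53 g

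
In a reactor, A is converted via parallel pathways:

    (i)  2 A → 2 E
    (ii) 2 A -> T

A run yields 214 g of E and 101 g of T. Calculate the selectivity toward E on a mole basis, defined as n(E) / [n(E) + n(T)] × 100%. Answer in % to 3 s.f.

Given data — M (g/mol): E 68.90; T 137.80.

n(E) = 214 / 68.90 = 3.106 mol
n(T) = 101 / 137.80 = 0.7329 mol
selectivity = 3.106/(3.106+0.7329) × 100 = 80.91 %

80.9 %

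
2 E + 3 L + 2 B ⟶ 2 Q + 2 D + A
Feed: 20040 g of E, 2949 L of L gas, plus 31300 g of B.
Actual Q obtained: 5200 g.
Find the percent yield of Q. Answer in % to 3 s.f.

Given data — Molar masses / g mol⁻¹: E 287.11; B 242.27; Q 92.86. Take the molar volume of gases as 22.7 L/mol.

80.2 %

n(E) = 20040 / 287.11 = 69.80 mol
n(L) = 2949 / 22.7 = 129.9 mol
n(B) = 31300 / 242.27 = 129.2 mol
n/ν for E = 69.80/2 = 34.90
n/ν for L = 129.9/3 = 43.30
n/ν for B = 129.2/2 = 64.60
Smallest n/ν is E → limiting reagent.
theoretical n(Q) = (2/2) × 69.80 = 69.80 mol → 6482 g
% yield = 5200 / 6482 × 100 = 80.22 %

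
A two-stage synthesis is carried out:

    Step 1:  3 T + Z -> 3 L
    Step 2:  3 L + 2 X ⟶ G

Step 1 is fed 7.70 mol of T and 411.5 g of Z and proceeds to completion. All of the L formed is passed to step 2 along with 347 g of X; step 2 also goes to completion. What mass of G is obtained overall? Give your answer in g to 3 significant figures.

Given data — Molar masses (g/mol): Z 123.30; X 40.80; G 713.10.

Step 1:
n(T) = 7.700 mol
n(Z) = 411.5 / 123.30 = 3.337 mol
n/ν for T = 7.700/3 = 2.567
n/ν for Z = 3.337/1 = 3.337
Smallest n/ν is T → limiting reagent.
n(L) produced = (3/3) × 7.700 = 7.700 mol
Step 2:
n(L) available = 7.700 mol
n(X) = 347.0 / 40.80 = 8.505 mol
n/ν for L = 7.700/3 = 2.567
n/ν for X = 8.505/2 = 4.253
Smallest n/ν is L → limiting reagent.
n(G) = (1/3) × 7.700 = 2.567 mol
mass = 2.567 × 713.10 = 1831 g

1830 g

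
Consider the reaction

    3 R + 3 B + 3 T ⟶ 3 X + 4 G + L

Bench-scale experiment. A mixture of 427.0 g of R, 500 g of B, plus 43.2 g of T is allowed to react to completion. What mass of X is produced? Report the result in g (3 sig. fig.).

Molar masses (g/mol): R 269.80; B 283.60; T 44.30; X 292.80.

286 g

n(R) = 427.0 / 269.80 = 1.583 mol
n(B) = 500.0 / 283.60 = 1.763 mol
n(T) = 43.20 / 44.30 = 0.9752 mol
n/ν → R: 0.5277, B: 0.5877, T: 0.3251; T is limiting.
n(X) = (3/3) × 0.9752 = 0.9752 mol
mass = 0.9752 × 292.80 = 285.5 g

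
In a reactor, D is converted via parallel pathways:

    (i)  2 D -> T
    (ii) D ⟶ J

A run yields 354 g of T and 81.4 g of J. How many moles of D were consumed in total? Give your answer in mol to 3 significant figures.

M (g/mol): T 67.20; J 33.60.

n(T) = 354 / 67.20 = 5.268 mol
n(J) = 81.4 / 33.60 = 2.423 mol
n(D) via (i) = (2/1)×5.268 = 10.54 mol
n(D) via (ii) = (1/1)×2.423 = 2.423 mol
total n(D) = 10.54 + 2.423 = 12.96 mol

13.0 mol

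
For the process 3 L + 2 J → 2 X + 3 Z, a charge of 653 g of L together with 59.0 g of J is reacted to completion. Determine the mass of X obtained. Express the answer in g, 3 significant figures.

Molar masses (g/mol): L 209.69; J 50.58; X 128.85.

n(L) = 653.0 / 209.69 = 3.114 mol
n(J) = 59.00 / 50.58 = 1.166 mol
n/ν for L = 3.114/3 = 1.038
n/ν for J = 1.166/2 = 0.5830
Smallest n/ν is J → limiting reagent.
n(X) = (2/2) × 1.166 = 1.166 mol
mass = 1.166 × 128.85 = 150.2 g

150 g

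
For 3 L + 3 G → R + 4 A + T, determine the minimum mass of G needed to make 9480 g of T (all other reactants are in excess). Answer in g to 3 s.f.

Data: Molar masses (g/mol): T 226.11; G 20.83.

n(T) = 9480 / 226.11 = 41.93 mol
n(G) = (3/1) × 41.93 = 125.8 mol
mass = 125.8 × 20.83 = 2620 g

2620 g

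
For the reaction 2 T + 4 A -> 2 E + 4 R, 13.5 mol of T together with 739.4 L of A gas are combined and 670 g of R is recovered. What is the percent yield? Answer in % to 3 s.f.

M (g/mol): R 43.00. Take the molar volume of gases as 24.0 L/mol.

n(T) = 13.50 mol
n(A) = 739.4 / 24.0 = 30.81 mol
n/ν for T = 13.50/2 = 6.750
n/ν for A = 30.81/4 = 7.703
Smallest n/ν is T → limiting reagent.
theoretical n(R) = (4/2) × 13.50 = 27.00 mol → 1161 g
% yield = 670 / 1161 × 100 = 57.71 %

57.7 %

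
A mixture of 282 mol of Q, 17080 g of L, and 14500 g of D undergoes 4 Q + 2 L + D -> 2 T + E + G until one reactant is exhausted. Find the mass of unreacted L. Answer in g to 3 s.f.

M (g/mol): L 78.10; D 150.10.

n(Q) = 282.0 mol
n(L) = 17080 / 78.10 = 218.7 mol
n(D) = 14500 / 150.10 = 96.60 mol
n/ν → Q: 70.50, L: 109.4, D: 96.60; Q is limiting.
L consumed = (2/4) × 282.0 = 141.0 mol
L remaining = 218.7 − 141.0 = 77.70 mol
mass = 77.70 × 78.10 = 6068 g

6070 g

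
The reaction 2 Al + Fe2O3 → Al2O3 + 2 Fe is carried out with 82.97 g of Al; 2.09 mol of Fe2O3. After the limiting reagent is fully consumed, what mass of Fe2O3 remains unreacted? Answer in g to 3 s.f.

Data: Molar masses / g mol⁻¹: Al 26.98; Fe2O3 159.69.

88.2 g

n(Al) = 82.97 / 26.98 = 3.075 mol
n(Fe2O3) = 2.090 mol
n/ν → Al: 1.538, Fe2O3: 2.090; Al is limiting.
Fe2O3 consumed = (1/2) × 3.075 = 1.538 mol
Fe2O3 remaining = 2.090 − 1.538 = 0.5520 mol
mass = 0.5520 × 159.69 = 88.15 g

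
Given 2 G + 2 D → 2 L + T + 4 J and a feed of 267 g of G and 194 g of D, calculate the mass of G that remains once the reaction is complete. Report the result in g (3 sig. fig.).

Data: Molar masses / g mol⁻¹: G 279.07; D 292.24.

81.7 g

n(G) = 267.0 / 279.07 = 0.9567 mol
n(D) = 194.0 / 292.24 = 0.6638 mol
n/ν → G: 0.4784, D: 0.3319; D is limiting.
G consumed = (2/2) × 0.6638 = 0.6638 mol
G remaining = 0.9567 − 0.6638 = 0.2929 mol
mass = 0.2929 × 279.07 = 81.74 g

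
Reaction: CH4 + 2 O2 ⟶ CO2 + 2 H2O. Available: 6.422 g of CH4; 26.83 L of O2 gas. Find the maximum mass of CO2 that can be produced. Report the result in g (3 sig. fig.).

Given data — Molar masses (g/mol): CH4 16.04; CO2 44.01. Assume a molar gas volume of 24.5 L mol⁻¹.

17.6 g

n(CH4) = 6.422 / 16.04 = 0.4004 mol
n(O2) = 26.83 / 24.5 = 1.095 mol
n/ν for CH4 = 0.4004/1 = 0.4004
n/ν for O2 = 1.095/2 = 0.5475
Smallest n/ν is CH4 → limiting reagent.
n(CO2) = (1/1) × 0.4004 = 0.4004 mol
mass = 0.4004 × 44.01 = 17.62 g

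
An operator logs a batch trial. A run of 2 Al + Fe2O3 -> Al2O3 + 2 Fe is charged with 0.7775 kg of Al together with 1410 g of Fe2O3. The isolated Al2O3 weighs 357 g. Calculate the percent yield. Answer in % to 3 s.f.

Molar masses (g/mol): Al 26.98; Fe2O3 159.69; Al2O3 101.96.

n(Al) = 0.7775×1000 / 26.98 = 28.82 mol
n(Fe2O3) = 1410 / 159.69 = 8.830 mol
n/ν → Al: 14.41, Fe2O3: 8.830; Fe2O3 is limiting.
theoretical n(Al2O3) = (1/1) × 8.830 = 8.830 mol → 900.3 g
% yield = 357 / 900.3 × 100 = 39.65 %

39.7 %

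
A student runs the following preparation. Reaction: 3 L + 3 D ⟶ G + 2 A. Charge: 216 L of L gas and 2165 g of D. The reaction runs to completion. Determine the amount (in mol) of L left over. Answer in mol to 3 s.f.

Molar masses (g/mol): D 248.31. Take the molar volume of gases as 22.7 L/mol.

0.796 mol

n(L) = 216.0 / 22.7 = 9.515 mol
n(D) = 2165 / 248.31 = 8.719 mol
n/ν → L: 3.172, D: 2.906; D is limiting.
L consumed = (3/3) × 8.719 = 8.719 mol
L remaining = 9.515 − 8.719 = 0.7960 mol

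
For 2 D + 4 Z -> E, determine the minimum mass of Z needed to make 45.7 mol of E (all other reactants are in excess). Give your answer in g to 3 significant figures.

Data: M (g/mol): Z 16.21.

n(E) = 45.70 mol
n(Z) = (4/1) × 45.70 = 182.8 mol
mass = 182.8 × 16.21 = 2963 g

2960 g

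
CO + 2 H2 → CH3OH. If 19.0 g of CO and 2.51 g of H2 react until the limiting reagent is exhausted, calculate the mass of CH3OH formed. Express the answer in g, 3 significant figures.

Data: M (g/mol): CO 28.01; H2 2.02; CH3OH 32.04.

19.9 g

n(CO) = 19.00 / 28.01 = 0.6783 mol
n(H2) = 2.510 / 2.02 = 1.243 mol
n/ν → CO: 0.6783, H2: 0.6215; H2 is limiting.
n(CH3OH) = (1/2) × 1.243 = 0.6215 mol
mass = 0.6215 × 32.04 = 19.91 g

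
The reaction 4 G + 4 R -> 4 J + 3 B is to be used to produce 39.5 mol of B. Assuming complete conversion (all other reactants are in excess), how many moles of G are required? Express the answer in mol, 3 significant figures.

52.7 mol

n(B) = 39.50 mol
n(G) = (4/3) × 39.50 = 52.67 mol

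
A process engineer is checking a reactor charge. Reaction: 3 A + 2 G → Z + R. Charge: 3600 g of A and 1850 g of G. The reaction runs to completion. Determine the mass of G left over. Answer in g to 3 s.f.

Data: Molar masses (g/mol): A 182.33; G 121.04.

257 g

n(A) = 3600 / 182.33 = 19.74 mol
n(G) = 1850 / 121.04 = 15.28 mol
n/ν → A: 6.580, G: 7.640; A is limiting.
G consumed = (2/3) × 19.74 = 13.16 mol
G remaining = 15.28 − 13.16 = 2.120 mol
mass = 2.120 × 121.04 = 256.6 g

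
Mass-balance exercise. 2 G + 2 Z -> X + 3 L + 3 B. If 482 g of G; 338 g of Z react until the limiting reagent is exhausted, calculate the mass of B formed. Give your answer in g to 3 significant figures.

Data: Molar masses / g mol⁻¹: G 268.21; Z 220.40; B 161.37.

371 g

n(G) = 482.0 / 268.21 = 1.797 mol
n(Z) = 338.0 / 220.40 = 1.534 mol
n/ν for G = 1.797/2 = 0.8985
n/ν for Z = 1.534/2 = 0.7670
Smallest n/ν is Z → limiting reagent.
n(B) = (3/2) × 1.534 = 2.301 mol
mass = 2.301 × 161.37 = 371.3 g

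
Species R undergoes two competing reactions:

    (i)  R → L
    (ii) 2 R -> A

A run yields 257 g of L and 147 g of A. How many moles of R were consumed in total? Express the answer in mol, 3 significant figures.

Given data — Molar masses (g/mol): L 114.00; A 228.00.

n(L) = 257 / 114.00 = 2.254 mol
n(A) = 147 / 228.00 = 0.6447 mol
n(R) via (i) = (1/1)×2.254 = 2.254 mol
n(R) via (ii) = (2/1)×0.6447 = 1.289 mol
total n(R) = 2.254 + 1.289 = 3.543 mol

3.54 mol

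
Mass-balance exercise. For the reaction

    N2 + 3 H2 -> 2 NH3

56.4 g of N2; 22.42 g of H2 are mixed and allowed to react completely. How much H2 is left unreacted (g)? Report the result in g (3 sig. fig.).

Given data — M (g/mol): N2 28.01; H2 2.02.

n(N2) = 56.40 / 28.01 = 2.014 mol
n(H2) = 22.42 / 2.02 = 11.10 mol
n/ν → N2: 2.014, H2: 3.700; N2 is limiting.
H2 consumed = (3/1) × 2.014 = 6.042 mol
H2 remaining = 11.10 − 6.042 = 5.058 mol
mass = 5.058 × 2.02 = 10.22 g

10.2 g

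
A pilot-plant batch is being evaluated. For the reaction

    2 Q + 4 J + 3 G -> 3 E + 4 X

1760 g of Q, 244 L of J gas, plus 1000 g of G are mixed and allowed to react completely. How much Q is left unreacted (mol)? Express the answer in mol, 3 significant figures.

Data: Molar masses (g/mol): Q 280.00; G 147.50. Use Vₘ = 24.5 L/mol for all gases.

n(Q) = 1760 / 280.00 = 6.286 mol
n(J) = 244.0 / 24.5 = 9.959 mol
n(G) = 1000 / 147.50 = 6.780 mol
n/ν → Q: 3.143, J: 2.490, G: 2.260; G is limiting.
Q consumed = (2/3) × 6.780 = 4.520 mol
Q remaining = 6.286 − 4.520 = 1.766 mol

1.77 mol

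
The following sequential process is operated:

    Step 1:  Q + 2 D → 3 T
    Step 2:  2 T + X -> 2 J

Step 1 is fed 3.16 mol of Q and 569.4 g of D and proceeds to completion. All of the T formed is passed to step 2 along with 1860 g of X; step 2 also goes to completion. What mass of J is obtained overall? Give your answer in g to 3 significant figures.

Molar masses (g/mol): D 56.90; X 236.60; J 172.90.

1640 g

Step 1:
n(Q) = 3.160 mol
n(D) = 569.4 / 56.90 = 10.01 mol
n/ν for Q = 3.160/1 = 3.160
n/ν for D = 10.01/2 = 5.005
Smallest n/ν is Q → limiting reagent.
n(T) produced = (3/1) × 3.160 = 9.480 mol
Step 2:
n(T) available = 9.480 mol
n(X) = 1860 / 236.60 = 7.861 mol
n/ν for T = 9.480/2 = 4.740
n/ν for X = 7.861/1 = 7.861
Smallest n/ν is T → limiting reagent.
n(J) = (2/2) × 9.480 = 9.480 mol
mass = 9.480 × 172.90 = 1639 g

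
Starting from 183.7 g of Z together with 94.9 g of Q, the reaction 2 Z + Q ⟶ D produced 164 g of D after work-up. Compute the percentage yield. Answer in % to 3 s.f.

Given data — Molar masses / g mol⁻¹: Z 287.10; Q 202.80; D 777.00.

66.0 %

n(Z) = 183.7 / 287.10 = 0.6398 mol
n(Q) = 94.90 / 202.80 = 0.4679 mol
n/ν → Z: 0.3199, Q: 0.4679; Z is limiting.
theoretical n(D) = (1/2) × 0.6398 = 0.3199 mol → 248.6 g
% yield = 164 / 248.6 × 100 = 65.97 %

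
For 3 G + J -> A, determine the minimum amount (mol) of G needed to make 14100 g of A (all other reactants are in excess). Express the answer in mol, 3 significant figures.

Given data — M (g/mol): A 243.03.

174 mol

n(A) = 14100 / 243.03 = 58.02 mol
n(G) = (3/1) × 58.02 = 174.1 mol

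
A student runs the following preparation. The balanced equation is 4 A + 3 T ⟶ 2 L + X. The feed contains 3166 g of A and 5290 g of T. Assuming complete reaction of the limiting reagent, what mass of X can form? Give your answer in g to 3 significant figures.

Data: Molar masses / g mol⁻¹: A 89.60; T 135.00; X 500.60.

4420 g

n(A) = 3166 / 89.60 = 35.33 mol
n(T) = 5290 / 135.00 = 39.19 mol
n/ν → A: 8.833, T: 13.06; A is limiting.
n(X) = (1/4) × 35.33 = 8.833 mol
mass = 8.833 × 500.60 = 4422 g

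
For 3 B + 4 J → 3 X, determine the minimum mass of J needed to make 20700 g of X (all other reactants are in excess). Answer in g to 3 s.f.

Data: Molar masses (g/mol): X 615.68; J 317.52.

n(X) = 20700 / 615.68 = 33.62 mol
n(J) = (4/3) × 33.62 = 44.83 mol
mass = 44.83 × 317.52 = 14230 g

14200 g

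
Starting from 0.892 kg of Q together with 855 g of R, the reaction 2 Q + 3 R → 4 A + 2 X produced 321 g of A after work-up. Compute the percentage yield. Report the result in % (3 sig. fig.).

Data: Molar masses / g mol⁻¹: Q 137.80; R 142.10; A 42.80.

93.5 %

n(Q) = 0.8920×1000 / 137.80 = 6.473 mol
n(R) = 855.0 / 142.10 = 6.017 mol
n/ν → Q: 3.237, R: 2.006; R is limiting.
theoretical n(A) = (4/3) × 6.017 = 8.023 mol → 343.4 g
% yield = 321 / 343.4 × 100 = 93.48 %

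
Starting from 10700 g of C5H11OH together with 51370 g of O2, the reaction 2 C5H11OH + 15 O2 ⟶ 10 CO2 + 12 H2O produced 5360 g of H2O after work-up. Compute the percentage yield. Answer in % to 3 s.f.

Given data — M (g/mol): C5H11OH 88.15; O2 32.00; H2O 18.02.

40.8 %

n(C5H11OH) = 10700 / 88.15 = 121.4 mol
n(O2) = 51370 / 32.00 = 1605 mol
n/ν for C5H11OH = 121.4/2 = 60.70
n/ν for O2 = 1605/15 = 107.0
Smallest n/ν is C5H11OH → limiting reagent.
theoretical n(H2O) = (12/2) × 121.4 = 728.4 mol → 13130 g
% yield = 5360 / 13130 × 100 = 40.82 %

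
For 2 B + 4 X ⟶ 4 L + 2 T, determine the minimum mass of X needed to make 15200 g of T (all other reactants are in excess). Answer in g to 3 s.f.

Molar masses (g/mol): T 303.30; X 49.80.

n(T) = 15200 / 303.30 = 50.12 mol
n(X) = (4/2) × 50.12 = 100.2 mol
mass = 100.2 × 49.80 = 4990 g

4990 g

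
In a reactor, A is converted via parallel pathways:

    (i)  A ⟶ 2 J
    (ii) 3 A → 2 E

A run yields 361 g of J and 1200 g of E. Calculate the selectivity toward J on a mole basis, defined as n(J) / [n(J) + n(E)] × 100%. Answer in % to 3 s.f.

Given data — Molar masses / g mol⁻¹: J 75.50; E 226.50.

47.4 %

n(J) = 361 / 75.50 = 4.781 mol
n(E) = 1200 / 226.50 = 5.298 mol
selectivity = 4.781/(4.781+5.298) × 100 = 47.44 %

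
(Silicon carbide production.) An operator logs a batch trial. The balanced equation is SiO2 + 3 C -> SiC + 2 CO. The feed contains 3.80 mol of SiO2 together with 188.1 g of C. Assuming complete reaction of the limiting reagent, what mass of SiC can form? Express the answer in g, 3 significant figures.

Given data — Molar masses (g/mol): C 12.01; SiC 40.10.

n(SiO2) = 3.800 mol
n(C) = 188.1 / 12.01 = 15.66 mol
n/ν for SiO2 = 3.800/1 = 3.800
n/ν for C = 15.66/3 = 5.220
Smallest n/ν is SiO2 → limiting reagent.
n(SiC) = (1/1) × 3.800 = 3.800 mol
mass = 3.800 × 40.10 = 152.4 g

152 g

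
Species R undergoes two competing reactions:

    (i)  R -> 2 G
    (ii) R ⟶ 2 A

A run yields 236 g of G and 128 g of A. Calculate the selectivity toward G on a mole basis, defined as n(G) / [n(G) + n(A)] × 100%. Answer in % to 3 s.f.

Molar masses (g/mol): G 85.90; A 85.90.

64.8 %

n(G) = 236 / 85.90 = 2.747 mol
n(A) = 128 / 85.90 = 1.490 mol
selectivity = 2.747/(2.747+1.490) × 100 = 64.83 %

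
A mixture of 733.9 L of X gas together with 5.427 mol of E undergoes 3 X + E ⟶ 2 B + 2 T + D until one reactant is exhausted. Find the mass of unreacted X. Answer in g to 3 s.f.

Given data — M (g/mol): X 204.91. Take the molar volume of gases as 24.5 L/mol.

2800 g

n(X) = 733.9 / 24.5 = 29.96 mol
n(E) = 5.427 mol
n/ν for X = 29.96/3 = 9.987
n/ν for E = 5.427/1 = 5.427
Smallest n/ν is E → limiting reagent.
X consumed = (3/1) × 5.427 = 16.28 mol
X remaining = 29.96 − 16.28 = 13.68 mol
mass = 13.68 × 204.91 = 2803 g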